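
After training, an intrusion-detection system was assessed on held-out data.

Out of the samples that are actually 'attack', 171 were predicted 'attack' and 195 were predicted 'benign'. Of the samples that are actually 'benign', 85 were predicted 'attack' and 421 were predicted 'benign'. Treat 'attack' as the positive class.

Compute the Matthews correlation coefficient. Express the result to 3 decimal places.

0.324

MCC = (TP·TN − FP·FN) / √((TP+FP)(TP+FN)(TN+FP)(TN+FN))
Numerator = 171·421 − 85·195 = 55416
Denominator = √(256·366·506·616) = √29204668416 = 170893.7343
MCC = 55416 / 170893.7343 = 0.324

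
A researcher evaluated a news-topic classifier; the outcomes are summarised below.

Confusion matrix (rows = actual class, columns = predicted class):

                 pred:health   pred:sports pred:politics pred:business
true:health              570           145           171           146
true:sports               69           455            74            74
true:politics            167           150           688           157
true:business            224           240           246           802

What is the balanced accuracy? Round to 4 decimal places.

0.5880

Balanced accuracy = mean of per-class recall.
  health: recall = 570/1032 = 0.55233
  sports: recall = 455/672 = 0.67708
  politics: recall = 688/1162 = 0.59208
  business: recall = 802/1512 = 0.53042
Mean = (0.55233 + 0.67708 + 0.59208 + 0.53042) / 4 = 0.5880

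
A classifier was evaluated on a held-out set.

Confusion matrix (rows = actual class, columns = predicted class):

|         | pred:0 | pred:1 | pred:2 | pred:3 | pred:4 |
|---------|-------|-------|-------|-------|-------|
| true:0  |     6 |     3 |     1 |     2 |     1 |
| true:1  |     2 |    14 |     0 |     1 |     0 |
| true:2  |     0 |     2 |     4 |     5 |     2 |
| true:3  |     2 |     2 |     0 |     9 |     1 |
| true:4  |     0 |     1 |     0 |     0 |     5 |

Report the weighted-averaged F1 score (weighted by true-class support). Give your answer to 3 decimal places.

0.586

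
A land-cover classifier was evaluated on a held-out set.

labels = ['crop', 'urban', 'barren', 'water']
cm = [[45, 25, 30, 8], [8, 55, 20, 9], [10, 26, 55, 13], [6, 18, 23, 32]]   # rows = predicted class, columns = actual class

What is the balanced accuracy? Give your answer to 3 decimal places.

Balanced accuracy = mean of per-class recall.
  crop: recall = 45/69 = 0.6522
  urban: recall = 55/124 = 0.4435
  barren: recall = 55/128 = 0.4297
  water: recall = 32/62 = 0.5161
Mean = (0.6522 + 0.4435 + 0.4297 + 0.5161) / 4 = 0.510

0.510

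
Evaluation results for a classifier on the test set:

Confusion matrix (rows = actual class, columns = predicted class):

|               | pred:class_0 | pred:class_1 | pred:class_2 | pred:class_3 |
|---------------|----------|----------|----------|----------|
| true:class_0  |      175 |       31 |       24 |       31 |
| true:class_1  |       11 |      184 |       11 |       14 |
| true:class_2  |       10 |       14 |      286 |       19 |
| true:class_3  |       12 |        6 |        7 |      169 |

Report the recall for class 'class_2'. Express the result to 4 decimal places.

0.8693

One-vs-rest for 'class_2': TP = diagonal; FP = other classes predicted 'class_2'; FN = 'class_2' predicted as other.
recall = TP/(TP+FN).
class_2: TP=286, FN=10+14+19=43 → 286/329 = 0.86930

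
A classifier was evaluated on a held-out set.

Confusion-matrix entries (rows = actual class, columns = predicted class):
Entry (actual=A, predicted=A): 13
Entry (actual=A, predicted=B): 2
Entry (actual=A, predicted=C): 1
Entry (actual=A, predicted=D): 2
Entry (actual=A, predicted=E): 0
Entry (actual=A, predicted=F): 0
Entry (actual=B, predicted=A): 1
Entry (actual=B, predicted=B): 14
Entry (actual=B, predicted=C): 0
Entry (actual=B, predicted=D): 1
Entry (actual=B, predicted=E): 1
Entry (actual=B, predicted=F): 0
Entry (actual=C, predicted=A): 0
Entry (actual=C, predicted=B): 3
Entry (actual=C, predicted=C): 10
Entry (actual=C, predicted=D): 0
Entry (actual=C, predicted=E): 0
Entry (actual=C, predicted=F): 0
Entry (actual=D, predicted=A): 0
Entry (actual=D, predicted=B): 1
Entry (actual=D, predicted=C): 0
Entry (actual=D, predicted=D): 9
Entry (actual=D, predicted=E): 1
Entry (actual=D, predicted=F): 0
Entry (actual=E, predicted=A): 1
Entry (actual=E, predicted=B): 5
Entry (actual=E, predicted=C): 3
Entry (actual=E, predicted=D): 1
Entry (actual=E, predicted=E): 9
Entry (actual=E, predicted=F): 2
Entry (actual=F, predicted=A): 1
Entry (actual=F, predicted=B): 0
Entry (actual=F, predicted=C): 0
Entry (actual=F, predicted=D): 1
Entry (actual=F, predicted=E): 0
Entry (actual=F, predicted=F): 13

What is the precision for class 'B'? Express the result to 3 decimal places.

precision = TP/(TP+FP).
B: TP=14, FP=2+3+1+5+0=11 → 14/25 = 0.5600

0.560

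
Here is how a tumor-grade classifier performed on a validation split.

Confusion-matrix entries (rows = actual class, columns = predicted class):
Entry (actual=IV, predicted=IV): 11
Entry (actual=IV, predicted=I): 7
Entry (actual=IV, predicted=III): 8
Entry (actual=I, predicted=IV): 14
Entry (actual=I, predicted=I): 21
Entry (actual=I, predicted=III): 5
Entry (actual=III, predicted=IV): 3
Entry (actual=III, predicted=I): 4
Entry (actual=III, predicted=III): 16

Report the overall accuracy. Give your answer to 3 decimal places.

Accuracy = trace / total = (11+21+16=48) / 89 = 48/89 = 0.539

0.539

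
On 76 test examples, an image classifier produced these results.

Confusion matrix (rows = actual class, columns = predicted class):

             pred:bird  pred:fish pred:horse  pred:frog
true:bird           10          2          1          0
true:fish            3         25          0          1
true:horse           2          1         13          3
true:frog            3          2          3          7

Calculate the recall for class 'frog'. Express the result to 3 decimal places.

0.467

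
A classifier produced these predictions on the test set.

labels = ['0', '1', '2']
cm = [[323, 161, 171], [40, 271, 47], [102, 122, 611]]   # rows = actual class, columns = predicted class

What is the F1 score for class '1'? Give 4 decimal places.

0.5943

One-vs-rest for '1': TP = diagonal; FP = other classes predicted '1'; FN = '1' predicted as other.
F1 score = 2·TP/(2·TP+FP+FN).
1: TP=271, FP=161+122=283, FN=40+47=87 → 542/912 = 0.59430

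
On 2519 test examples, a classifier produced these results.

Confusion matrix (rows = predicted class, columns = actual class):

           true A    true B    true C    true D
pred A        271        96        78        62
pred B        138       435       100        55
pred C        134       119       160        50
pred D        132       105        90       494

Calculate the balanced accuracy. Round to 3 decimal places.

0.525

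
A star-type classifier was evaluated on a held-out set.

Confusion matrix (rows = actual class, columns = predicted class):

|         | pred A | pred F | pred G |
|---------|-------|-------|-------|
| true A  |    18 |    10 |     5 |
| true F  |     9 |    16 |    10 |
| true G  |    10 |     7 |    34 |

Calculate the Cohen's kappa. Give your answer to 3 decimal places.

0.346

Observed agreement pₒ = trace/N = 68/119 = 0.5714
Expected agreement pₑ = Σ (rowᵢ·colᵢ)/N² = (33·37 + 35·33 + 51·49)/119² = 0.3443
κ = (pₒ − pₑ)/(1 − pₑ) = (0.5714 − 0.3443)/(1 − 0.3443) = 0.346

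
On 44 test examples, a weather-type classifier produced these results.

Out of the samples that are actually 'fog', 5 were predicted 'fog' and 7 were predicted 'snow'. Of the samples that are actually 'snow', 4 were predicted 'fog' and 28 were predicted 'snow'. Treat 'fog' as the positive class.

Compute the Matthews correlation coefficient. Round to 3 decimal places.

MCC = (TP·TN − FP·FN) / √((TP+FP)(TP+FN)(TN+FP)(TN+FN))
Numerator = 5·28 − 4·7 = 112
Denominator = √(9·12·32·35) = √120960 = 347.7930
MCC = 112 / 347.7930 = 0.322

0.322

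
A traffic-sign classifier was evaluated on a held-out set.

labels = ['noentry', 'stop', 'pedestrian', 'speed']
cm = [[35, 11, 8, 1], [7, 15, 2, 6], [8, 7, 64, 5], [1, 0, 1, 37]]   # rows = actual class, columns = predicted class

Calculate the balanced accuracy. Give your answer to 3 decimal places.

Balanced accuracy = mean of per-class recall.
  noentry: recall = 35/55 = 0.6364
  stop: recall = 15/30 = 0.5000
  pedestrian: recall = 64/84 = 0.7619
  speed: recall = 37/39 = 0.9487
Mean = (0.6364 + 0.5000 + 0.7619 + 0.9487) / 4 = 0.712

0.712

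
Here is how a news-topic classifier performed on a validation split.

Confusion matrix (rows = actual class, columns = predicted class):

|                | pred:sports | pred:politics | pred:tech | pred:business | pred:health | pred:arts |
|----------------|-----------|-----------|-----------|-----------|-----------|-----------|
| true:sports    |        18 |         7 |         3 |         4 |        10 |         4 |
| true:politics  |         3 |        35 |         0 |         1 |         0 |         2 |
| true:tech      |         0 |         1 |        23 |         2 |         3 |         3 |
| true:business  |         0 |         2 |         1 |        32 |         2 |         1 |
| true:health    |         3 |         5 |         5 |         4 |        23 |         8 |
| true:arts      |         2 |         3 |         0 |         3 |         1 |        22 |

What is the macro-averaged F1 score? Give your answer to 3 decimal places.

Per-class F1 score (2·TP/(2·TP+FP+FN)):
  sports: TP=18, FP=3+0+0+3+2=8, FN=7+3+4+10+4=28 → 36/72 = 0.5000
  politics: TP=35, FP=7+1+2+5+3=18, FN=3+0+1+0+2=6 → 70/94 = 0.7447
  tech: TP=23, FP=3+0+1+5+0=9, FN=0+1+2+3+3=9 → 46/64 = 0.7188
  business: TP=32, FP=4+1+2+4+3=14, FN=0+2+1+2+1=6 → 64/84 = 0.7619
  health: TP=23, FP=10+0+3+2+1=16, FN=3+5+5+4+8=25 → 46/87 = 0.5287
  arts: TP=22, FP=4+2+3+1+8=18, FN=2+3+0+3+1=9 → 44/71 = 0.6197
Macro-F1 score = mean = (0.5000 + 0.7447 + 0.7188 + 0.7619 + 0.5287 + 0.6197) / 6 = 0.646

0.646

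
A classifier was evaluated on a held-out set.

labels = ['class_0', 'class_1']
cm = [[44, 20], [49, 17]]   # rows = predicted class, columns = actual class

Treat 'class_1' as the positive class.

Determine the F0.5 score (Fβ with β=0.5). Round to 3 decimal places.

Fβ = (1+β²)·TP / ((1+β²)·TP + β²·FN + FP), with β²=1/4
= 1.25·17 / (1.25·17 + 0.25·20 + 49) = 0.282

0.282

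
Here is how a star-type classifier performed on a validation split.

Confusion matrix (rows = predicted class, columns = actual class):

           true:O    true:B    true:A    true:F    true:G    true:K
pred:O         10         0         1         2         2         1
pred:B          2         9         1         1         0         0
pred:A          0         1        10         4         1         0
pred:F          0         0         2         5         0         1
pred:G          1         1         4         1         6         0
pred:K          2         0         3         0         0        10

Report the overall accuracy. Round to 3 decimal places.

Accuracy = trace / total = (10+9+10+5+6+10=50) / 81 = 50/81 = 0.617

0.617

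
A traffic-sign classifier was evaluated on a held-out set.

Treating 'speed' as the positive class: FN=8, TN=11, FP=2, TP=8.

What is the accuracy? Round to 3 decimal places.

0.655

Accuracy = (TP+TN)/N = (8+11)/29 = 0.655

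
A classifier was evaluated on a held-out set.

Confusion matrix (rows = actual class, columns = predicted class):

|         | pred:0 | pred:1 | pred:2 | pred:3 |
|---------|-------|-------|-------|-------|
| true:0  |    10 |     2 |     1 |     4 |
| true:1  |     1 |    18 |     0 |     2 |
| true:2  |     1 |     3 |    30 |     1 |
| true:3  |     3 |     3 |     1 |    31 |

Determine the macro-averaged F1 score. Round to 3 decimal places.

0.776

Per-class F1 score (2·TP/(2·TP+FP+FN)):
  0: TP=10, FP=1+1+3=5, FN=2+1+4=7 → 20/32 = 0.6250
  1: TP=18, FP=2+3+3=8, FN=1+0+2=3 → 36/47 = 0.7660
  2: TP=30, FP=1+0+1=2, FN=1+3+1=5 → 60/67 = 0.8955
  3: TP=31, FP=4+2+1=7, FN=3+3+1=7 → 62/76 = 0.8158
Macro-F1 score = mean = (0.6250 + 0.7660 + 0.8955 + 0.8158) / 4 = 0.776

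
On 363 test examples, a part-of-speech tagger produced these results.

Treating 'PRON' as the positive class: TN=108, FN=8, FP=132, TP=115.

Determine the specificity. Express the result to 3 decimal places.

0.450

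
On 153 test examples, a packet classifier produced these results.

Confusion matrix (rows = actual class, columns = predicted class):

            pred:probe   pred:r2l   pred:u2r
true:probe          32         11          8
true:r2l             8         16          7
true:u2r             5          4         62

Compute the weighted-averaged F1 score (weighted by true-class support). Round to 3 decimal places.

0.716

Per-class F1 score (2·TP/(2·TP+FP+FN)):
  probe: TP=32, FP=8+5=13, FN=11+8=19 → 64/96 = 0.6667
  r2l: TP=16, FP=11+4=15, FN=8+7=15 → 32/62 = 0.5161
  u2r: TP=62, FP=8+7=15, FN=5+4=9 → 124/148 = 0.8378
Weighted-F1 score = Σ (supportᵢ/N)·F1 scoreᵢ with N=153: (51/153)·0.6667 + (31/153)·0.5161 + (71/153)·0.8378 = 0.716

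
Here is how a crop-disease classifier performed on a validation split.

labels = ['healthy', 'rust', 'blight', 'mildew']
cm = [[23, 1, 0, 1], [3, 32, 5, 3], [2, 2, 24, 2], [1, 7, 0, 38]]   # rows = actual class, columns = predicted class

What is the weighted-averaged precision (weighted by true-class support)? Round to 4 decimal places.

0.8135

Per-class precision (TP/(TP+FP)):
  healthy: TP=23, FP=3+2+1=6 → 23/29 = 0.79310
  rust: TP=32, FP=1+2+7=10 → 32/42 = 0.76190
  blight: TP=24, FP=0+5+0=5 → 24/29 = 0.82759
  mildew: TP=38, FP=1+3+2=6 → 38/44 = 0.86364
Weighted-precision = Σ (supportᵢ/N)·precisionᵢ with N=144: (25/144)·0.79310 + (43/144)·0.76190 + (30/144)·0.82759 + (46/144)·0.86364 = 0.8135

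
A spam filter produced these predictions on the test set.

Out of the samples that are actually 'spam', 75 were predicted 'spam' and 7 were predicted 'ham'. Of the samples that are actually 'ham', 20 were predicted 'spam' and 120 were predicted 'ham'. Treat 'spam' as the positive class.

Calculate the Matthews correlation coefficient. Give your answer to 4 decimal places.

0.7528

MCC = (TP·TN − FP·FN) / √((TP+FP)(TP+FN)(TN+FP)(TN+FN))
Numerator = 75·120 − 20·7 = 8860
Denominator = √(95·82·140·127) = √138506200 = 11768.8657
MCC = 8860 / 11768.8657 = 0.7528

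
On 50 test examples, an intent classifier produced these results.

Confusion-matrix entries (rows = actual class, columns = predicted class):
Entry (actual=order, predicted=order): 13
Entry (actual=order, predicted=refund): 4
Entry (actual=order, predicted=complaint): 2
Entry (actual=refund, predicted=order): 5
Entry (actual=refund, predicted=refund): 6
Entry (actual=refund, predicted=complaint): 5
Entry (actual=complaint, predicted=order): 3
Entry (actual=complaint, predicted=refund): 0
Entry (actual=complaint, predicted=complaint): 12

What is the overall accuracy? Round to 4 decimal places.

Accuracy = trace / total = (13+6+12=31) / 50 = 31/50 = 0.6200

0.6200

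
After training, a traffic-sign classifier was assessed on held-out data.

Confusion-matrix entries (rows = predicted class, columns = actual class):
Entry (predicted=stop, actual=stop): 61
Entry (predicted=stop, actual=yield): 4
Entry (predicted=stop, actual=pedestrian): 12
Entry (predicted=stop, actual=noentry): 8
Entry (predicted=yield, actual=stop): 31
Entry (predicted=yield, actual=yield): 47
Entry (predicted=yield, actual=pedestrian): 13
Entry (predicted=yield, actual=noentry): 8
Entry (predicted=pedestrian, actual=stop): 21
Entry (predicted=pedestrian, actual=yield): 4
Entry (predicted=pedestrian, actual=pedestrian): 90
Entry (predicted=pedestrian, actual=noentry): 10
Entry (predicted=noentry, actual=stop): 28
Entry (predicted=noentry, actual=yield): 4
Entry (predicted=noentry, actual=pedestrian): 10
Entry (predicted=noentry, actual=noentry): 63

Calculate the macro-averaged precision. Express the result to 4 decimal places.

0.6281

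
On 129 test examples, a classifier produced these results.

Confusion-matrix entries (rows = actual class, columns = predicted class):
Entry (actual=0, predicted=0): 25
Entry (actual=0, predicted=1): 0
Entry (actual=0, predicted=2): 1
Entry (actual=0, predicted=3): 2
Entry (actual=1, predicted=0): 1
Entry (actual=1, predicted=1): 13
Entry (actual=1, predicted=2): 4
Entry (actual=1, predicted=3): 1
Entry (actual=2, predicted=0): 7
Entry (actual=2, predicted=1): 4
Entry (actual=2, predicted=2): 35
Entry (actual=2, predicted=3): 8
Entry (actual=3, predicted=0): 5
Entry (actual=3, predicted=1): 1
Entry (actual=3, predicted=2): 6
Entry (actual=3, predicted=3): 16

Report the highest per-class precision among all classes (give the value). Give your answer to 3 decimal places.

0.761

Per-class precision (TP/(TP+FP)):
  0: TP=25, FP=1+7+5=13 → 25/38 = 0.6579
  1: TP=13, FP=0+4+1=5 → 13/18 = 0.7222
  2: TP=35, FP=1+4+6=11 → 35/46 = 0.7609
  3: TP=16, FP=2+1+8=11 → 16/27 = 0.5926
Highest is class '2' with precision = 0.761.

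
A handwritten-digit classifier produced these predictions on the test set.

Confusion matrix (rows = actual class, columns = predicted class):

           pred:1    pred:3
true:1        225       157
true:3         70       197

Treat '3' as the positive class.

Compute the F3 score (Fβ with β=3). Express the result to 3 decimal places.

Fβ = (1+β²)·TP / ((1+β²)·TP + β²·FN + FP), with β²=9
= 10·197 / (10·197 + 9·70 + 157) = 0.715

0.715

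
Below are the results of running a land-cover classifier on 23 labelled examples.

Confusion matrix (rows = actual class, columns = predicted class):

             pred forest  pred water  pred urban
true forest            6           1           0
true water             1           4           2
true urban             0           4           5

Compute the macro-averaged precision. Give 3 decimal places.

Per-class precision (TP/(TP+FP)):
  forest: TP=6, FP=1+0=1 → 6/7 = 0.8571
  water: TP=4, FP=1+4=5 → 4/9 = 0.4444
  urban: TP=5, FP=0+2=2 → 5/7 = 0.7143
Macro-precision = mean = (0.8571 + 0.4444 + 0.7143) / 3 = 0.672

0.672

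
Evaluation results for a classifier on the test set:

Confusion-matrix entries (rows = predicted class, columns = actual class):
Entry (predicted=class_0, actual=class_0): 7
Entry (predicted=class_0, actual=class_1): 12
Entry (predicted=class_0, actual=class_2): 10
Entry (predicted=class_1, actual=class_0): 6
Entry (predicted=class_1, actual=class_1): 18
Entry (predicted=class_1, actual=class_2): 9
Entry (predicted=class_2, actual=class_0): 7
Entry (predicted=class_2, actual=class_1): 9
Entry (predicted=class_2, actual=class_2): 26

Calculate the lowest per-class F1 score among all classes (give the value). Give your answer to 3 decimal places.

Per-class F1 score (2·TP/(2·TP+FP+FN)):
  class_0: TP=7, FP=12+10=22, FN=6+7=13 → 14/49 = 0.2857
  class_1: TP=18, FP=6+9=15, FN=12+9=21 → 36/72 = 0.5000
  class_2: TP=26, FP=7+9=16, FN=10+9=19 → 52/87 = 0.5977
Lowest is class 'class_0' with F1 score = 0.286.

0.286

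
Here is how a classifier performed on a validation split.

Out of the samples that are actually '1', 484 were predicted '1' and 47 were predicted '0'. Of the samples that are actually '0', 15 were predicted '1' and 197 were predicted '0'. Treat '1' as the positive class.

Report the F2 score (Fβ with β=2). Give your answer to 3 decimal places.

0.923

Fβ = (1+β²)·TP / ((1+β²)·TP + β²·FN + FP), with β²=4
= 5·484 / (5·484 + 4·47 + 15) = 0.923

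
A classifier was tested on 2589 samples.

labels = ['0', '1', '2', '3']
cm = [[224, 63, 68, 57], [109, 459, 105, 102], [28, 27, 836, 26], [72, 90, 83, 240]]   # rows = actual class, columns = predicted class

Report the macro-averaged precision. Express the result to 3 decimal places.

0.641

Per-class precision (TP/(TP+FP)):
  0: TP=224, FP=109+28+72=209 → 224/433 = 0.5173
  1: TP=459, FP=63+27+90=180 → 459/639 = 0.7183
  2: TP=836, FP=68+105+83=256 → 836/1092 = 0.7656
  3: TP=240, FP=57+102+26=185 → 240/425 = 0.5647
Macro-precision = mean = (0.5173 + 0.7183 + 0.7656 + 0.5647) / 4 = 0.641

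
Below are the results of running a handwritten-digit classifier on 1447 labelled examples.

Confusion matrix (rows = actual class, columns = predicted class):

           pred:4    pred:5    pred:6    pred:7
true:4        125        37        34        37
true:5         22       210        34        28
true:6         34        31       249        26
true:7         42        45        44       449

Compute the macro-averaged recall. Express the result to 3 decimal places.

Per-class recall (TP/(TP+FN)):
  4: TP=125, FN=37+34+37=108 → 125/233 = 0.5365
  5: TP=210, FN=22+34+28=84 → 210/294 = 0.7143
  6: TP=249, FN=34+31+26=91 → 249/340 = 0.7324
  7: TP=449, FN=42+45+44=131 → 449/580 = 0.7741
Macro-recall = mean = (0.5365 + 0.7143 + 0.7324 + 0.7741) / 4 = 0.689

0.689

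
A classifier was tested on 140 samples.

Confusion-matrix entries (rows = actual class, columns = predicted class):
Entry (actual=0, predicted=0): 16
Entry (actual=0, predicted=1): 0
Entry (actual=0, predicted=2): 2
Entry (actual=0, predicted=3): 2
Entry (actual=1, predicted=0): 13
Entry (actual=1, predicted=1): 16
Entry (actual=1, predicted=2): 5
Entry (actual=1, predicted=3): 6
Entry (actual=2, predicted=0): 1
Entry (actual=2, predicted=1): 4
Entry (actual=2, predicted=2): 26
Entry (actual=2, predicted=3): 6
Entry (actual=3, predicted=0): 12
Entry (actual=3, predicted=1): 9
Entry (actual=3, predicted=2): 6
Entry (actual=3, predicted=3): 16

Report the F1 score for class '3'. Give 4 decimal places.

Treat '3' as positive and all other classes as negative.
F1 score = 2·TP/(2·TP+FP+FN).
3: TP=16, FP=2+6+6=14, FN=12+9+6=27 → 32/73 = 0.43836

0.4384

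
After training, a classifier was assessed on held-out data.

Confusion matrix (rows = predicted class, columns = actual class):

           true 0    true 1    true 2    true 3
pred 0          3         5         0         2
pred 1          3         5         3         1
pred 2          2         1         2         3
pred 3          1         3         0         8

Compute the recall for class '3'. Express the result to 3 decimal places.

Take TP from the diagonal, FP from the rest of the '3' prediction marginal, FN from the rest of the '3' actual marginal.
recall = TP/(TP+FN).
3: TP=8, FN=2+1+3=6 → 8/14 = 0.5714

0.571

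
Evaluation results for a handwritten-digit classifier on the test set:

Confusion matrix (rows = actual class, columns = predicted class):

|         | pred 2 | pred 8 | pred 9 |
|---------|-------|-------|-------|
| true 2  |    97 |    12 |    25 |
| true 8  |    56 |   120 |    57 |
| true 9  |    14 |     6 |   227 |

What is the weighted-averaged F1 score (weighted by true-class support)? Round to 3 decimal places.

0.715

Per-class F1 score (2·TP/(2·TP+FP+FN)):
  2: TP=97, FP=56+14=70, FN=12+25=37 → 194/301 = 0.6445
  8: TP=120, FP=12+6=18, FN=56+57=113 → 240/371 = 0.6469
  9: TP=227, FP=25+57=82, FN=14+6=20 → 454/556 = 0.8165
Weighted-F1 score = Σ (supportᵢ/N)·F1 scoreᵢ with N=614: (134/614)·0.6445 + (233/614)·0.6469 + (247/614)·0.8165 = 0.715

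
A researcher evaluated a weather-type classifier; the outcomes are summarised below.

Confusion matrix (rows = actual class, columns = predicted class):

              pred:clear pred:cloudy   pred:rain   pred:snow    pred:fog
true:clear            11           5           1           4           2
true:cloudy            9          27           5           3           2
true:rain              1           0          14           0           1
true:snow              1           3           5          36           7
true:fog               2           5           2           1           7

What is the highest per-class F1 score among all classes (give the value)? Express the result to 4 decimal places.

0.7500

Per-class F1 score (2·TP/(2·TP+FP+FN)):
  clear: TP=11, FP=9+1+1+2=13, FN=5+1+4+2=12 → 22/47 = 0.46809
  cloudy: TP=27, FP=5+0+3+5=13, FN=9+5+3+2=19 → 54/86 = 0.62791
  rain: TP=14, FP=1+5+5+2=13, FN=1+0+0+1=2 → 28/43 = 0.65116
  snow: TP=36, FP=4+3+0+1=8, FN=1+3+5+7=16 → 72/96 = 0.75000
  fog: TP=7, FP=2+2+1+7=12, FN=2+5+2+1=10 → 14/36 = 0.38889
Highest is class 'snow' with F1 score = 0.7500.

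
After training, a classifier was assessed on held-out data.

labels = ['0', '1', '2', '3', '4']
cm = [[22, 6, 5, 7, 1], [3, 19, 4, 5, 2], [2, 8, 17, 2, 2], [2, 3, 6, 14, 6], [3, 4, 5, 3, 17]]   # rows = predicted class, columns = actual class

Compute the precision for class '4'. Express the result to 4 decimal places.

Take TP from the diagonal, FP from the rest of the '4' prediction marginal, FN from the rest of the '4' actual marginal.
precision = TP/(TP+FP).
4: TP=17, FP=3+4+5+3=15 → 17/32 = 0.53125

0.5313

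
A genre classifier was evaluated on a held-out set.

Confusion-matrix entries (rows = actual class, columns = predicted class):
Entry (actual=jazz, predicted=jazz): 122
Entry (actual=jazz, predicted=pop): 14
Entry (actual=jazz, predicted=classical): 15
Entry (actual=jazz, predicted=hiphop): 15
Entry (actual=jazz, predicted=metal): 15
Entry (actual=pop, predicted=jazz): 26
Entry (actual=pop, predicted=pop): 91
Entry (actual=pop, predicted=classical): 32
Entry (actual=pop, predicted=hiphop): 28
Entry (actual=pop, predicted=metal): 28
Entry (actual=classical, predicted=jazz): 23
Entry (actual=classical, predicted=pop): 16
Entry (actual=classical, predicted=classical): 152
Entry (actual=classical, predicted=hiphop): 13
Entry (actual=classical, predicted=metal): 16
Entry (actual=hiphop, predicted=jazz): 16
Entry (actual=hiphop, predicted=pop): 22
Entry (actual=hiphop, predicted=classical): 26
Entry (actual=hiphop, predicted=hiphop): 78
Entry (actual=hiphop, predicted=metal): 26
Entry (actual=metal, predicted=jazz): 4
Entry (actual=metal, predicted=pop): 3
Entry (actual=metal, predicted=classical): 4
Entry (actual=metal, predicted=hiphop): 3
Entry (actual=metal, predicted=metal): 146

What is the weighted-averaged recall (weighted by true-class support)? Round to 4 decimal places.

Per-class recall (TP/(TP+FN)):
  jazz: TP=122, FN=14+15+15+15=59 → 122/181 = 0.67403
  pop: TP=91, FN=26+32+28+28=114 → 91/205 = 0.44390
  classical: TP=152, FN=23+16+13+16=68 → 152/220 = 0.69091
  hiphop: TP=78, FN=16+22+26+26=90 → 78/168 = 0.46429
  metal: TP=146, FN=4+3+4+3=14 → 146/160 = 0.91250
Weighted-recall = Σ (supportᵢ/N)·recallᵢ with N=934: (181/934)·0.67403 + (205/934)·0.44390 + (220/934)·0.69091 + (168/934)·0.46429 + (160/934)·0.91250 = 0.6306

0.6306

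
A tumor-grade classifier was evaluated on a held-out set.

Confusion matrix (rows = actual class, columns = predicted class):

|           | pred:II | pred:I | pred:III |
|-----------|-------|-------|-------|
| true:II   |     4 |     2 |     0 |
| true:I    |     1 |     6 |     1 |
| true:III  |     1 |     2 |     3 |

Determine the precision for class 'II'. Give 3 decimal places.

0.667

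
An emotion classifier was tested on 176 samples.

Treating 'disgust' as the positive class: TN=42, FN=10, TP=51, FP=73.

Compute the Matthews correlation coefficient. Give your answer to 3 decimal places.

0.210

MCC = (TP·TN − FP·FN) / √((TP+FP)(TP+FN)(TN+FP)(TN+FN))
Numerator = 51·42 − 73·10 = 1412
Denominator = √(124·61·115·52) = √45232720 = 6725.5275
MCC = 1412 / 6725.5275 = 0.210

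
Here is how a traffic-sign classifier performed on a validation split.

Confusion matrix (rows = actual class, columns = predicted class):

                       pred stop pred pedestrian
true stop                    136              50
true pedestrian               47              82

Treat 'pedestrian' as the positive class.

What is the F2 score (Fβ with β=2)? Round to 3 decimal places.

0.633

Fβ = (1+β²)·TP / ((1+β²)·TP + β²·FN + FP), with β²=4
= 5·82 / (5·82 + 4·47 + 50) = 0.633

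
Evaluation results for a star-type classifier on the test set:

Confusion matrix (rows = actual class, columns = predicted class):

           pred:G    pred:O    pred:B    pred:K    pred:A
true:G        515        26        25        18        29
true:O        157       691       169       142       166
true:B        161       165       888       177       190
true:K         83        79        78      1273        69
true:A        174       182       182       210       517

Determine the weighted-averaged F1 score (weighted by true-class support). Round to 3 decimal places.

Per-class F1 score (2·TP/(2·TP+FP+FN)):
  G: TP=515, FP=157+161+83+174=575, FN=26+25+18+29=98 → 1030/1703 = 0.6048
  O: TP=691, FP=26+165+79+182=452, FN=157+169+142+166=634 → 1382/2468 = 0.5600
  B: TP=888, FP=25+169+78+182=454, FN=161+165+177+190=693 → 1776/2923 = 0.6076
  K: TP=1273, FP=18+142+177+210=547, FN=83+79+78+69=309 → 2546/3402 = 0.7484
  A: TP=517, FP=29+166+190+69=454, FN=174+182+182+210=748 → 1034/2236 = 0.4624
Weighted-F1 score = Σ (supportᵢ/N)·F1 scoreᵢ with N=6366: (613/6366)·0.6048 + (1325/6366)·0.5600 + (1581/6366)·0.6076 + (1582/6366)·0.7484 + (1265/6366)·0.4624 = 0.604

0.604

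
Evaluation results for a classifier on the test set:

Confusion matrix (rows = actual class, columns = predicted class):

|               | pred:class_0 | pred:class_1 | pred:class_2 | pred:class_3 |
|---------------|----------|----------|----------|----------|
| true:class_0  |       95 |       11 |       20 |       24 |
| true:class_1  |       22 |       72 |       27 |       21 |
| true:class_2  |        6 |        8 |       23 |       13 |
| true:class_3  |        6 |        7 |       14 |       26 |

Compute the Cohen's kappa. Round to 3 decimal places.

0.380

Observed agreement pₒ = trace/N = 216/395 = 0.5468
Expected agreement pₑ = Σ (rowᵢ·colᵢ)/N² = (150·129 + 142·98 + 50·84 + 53·84)/395² = 0.2687
κ = (pₒ − pₑ)/(1 − pₑ) = (0.5468 − 0.2687)/(1 − 0.2687) = 0.380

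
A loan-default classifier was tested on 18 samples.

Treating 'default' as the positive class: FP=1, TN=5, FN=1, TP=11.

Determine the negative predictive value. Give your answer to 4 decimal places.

0.8333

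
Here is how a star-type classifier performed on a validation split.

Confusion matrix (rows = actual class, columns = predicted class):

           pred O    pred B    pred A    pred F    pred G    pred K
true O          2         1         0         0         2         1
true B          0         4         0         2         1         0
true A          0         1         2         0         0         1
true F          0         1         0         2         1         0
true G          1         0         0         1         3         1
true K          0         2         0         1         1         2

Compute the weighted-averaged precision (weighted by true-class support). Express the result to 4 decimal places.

0.5180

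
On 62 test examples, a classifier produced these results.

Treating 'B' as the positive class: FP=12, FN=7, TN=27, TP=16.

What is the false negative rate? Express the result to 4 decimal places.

FNR = FN/(FN+TP) = 7/(7+16) = 0.3043

0.3043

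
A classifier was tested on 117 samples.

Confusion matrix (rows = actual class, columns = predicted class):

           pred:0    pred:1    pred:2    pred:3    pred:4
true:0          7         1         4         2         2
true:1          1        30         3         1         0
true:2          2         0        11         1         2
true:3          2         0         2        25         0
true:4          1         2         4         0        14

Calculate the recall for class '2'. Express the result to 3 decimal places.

0.688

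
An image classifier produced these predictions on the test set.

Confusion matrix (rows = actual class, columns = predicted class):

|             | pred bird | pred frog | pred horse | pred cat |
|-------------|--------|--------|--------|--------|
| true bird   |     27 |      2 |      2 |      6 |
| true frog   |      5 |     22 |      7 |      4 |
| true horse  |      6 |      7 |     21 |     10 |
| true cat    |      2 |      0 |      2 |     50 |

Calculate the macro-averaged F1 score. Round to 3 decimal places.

Per-class F1 score (2·TP/(2·TP+FP+FN)):
  bird: TP=27, FP=5+6+2=13, FN=2+2+6=10 → 54/77 = 0.7013
  frog: TP=22, FP=2+7+0=9, FN=5+7+4=16 → 44/69 = 0.6377
  horse: TP=21, FP=2+7+2=11, FN=6+7+10=23 → 42/76 = 0.5526
  cat: TP=50, FP=6+4+10=20, FN=2+0+2=4 → 100/124 = 0.8065
Macro-F1 score = mean = (0.7013 + 0.6377 + 0.5526 + 0.8065) / 4 = 0.675

0.675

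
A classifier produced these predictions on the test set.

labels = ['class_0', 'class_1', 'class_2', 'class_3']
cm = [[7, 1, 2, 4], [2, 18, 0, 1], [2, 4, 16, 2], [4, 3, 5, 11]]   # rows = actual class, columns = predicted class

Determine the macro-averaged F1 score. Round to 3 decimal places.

Per-class F1 score (2·TP/(2·TP+FP+FN)):
  class_0: TP=7, FP=2+2+4=8, FN=1+2+4=7 → 14/29 = 0.4828
  class_1: TP=18, FP=1+4+3=8, FN=2+0+1=3 → 36/47 = 0.7660
  class_2: TP=16, FP=2+0+5=7, FN=2+4+2=8 → 32/47 = 0.6809
  class_3: TP=11, FP=4+1+2=7, FN=4+3+5=12 → 22/41 = 0.5366
Macro-F1 score = mean = (0.4828 + 0.7660 + 0.6809 + 0.5366) / 4 = 0.617

0.617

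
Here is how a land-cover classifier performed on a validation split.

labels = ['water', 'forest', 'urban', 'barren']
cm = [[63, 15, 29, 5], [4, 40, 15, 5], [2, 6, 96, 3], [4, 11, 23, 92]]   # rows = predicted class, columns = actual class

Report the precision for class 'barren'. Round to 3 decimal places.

precision = TP/(TP+FP).
barren: TP=92, FP=4+11+23=38 → 92/130 = 0.7077

0.708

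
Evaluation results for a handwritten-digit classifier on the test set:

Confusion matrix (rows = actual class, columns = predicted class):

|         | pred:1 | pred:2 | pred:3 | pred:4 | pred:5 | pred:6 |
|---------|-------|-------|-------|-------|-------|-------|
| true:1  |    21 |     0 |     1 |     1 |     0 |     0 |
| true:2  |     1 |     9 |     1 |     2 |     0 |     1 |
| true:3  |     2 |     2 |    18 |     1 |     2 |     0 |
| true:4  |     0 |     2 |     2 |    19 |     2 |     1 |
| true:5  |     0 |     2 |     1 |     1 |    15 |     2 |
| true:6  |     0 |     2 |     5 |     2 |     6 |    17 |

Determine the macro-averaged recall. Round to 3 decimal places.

0.709

Per-class recall (TP/(TP+FN)):
  1: TP=21, FN=0+1+1+0+0=2 → 21/23 = 0.9130
  2: TP=9, FN=1+1+2+0+1=5 → 9/14 = 0.6429
  3: TP=18, FN=2+2+1+2+0=7 → 18/25 = 0.7200
  4: TP=19, FN=0+2+2+2+1=7 → 19/26 = 0.7308
  5: TP=15, FN=0+2+1+1+2=6 → 15/21 = 0.7143
  6: TP=17, FN=0+2+5+2+6=15 → 17/32 = 0.5313
Macro-recall = mean = (0.9130 + 0.6429 + 0.7200 + 0.7308 + 0.7143 + 0.5313) / 6 = 0.709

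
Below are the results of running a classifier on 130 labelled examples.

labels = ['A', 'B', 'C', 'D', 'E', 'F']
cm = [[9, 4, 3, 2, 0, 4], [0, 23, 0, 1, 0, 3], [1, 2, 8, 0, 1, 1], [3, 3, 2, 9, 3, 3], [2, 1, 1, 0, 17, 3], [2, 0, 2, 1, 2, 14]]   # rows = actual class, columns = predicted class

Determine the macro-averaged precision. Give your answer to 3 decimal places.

0.610

Per-class precision (TP/(TP+FP)):
  A: TP=9, FP=0+1+3+2+2=8 → 9/17 = 0.5294
  B: TP=23, FP=4+2+3+1+0=10 → 23/33 = 0.6970
  C: TP=8, FP=3+0+2+1+2=8 → 8/16 = 0.5000
  D: TP=9, FP=2+1+0+0+1=4 → 9/13 = 0.6923
  E: TP=17, FP=0+0+1+3+2=6 → 17/23 = 0.7391
  F: TP=14, FP=4+3+1+3+3=14 → 14/28 = 0.5000
Macro-precision = mean = (0.5294 + 0.6970 + 0.5000 + 0.6923 + 0.7391 + 0.5000) / 6 = 0.610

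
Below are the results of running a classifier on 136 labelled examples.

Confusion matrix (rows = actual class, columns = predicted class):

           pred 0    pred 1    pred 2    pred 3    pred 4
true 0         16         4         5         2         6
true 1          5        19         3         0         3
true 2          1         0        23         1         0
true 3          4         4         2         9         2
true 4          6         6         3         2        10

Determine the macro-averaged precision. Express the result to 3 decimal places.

Per-class precision (TP/(TP+FP)):
  0: TP=16, FP=5+1+4+6=16 → 16/32 = 0.5000
  1: TP=19, FP=4+0+4+6=14 → 19/33 = 0.5758
  2: TP=23, FP=5+3+2+3=13 → 23/36 = 0.6389
  3: TP=9, FP=2+0+1+2=5 → 9/14 = 0.6429
  4: TP=10, FP=6+3+0+2=11 → 10/21 = 0.4762
Macro-precision = mean = (0.5000 + 0.5758 + 0.6389 + 0.6429 + 0.4762) / 5 = 0.567

0.567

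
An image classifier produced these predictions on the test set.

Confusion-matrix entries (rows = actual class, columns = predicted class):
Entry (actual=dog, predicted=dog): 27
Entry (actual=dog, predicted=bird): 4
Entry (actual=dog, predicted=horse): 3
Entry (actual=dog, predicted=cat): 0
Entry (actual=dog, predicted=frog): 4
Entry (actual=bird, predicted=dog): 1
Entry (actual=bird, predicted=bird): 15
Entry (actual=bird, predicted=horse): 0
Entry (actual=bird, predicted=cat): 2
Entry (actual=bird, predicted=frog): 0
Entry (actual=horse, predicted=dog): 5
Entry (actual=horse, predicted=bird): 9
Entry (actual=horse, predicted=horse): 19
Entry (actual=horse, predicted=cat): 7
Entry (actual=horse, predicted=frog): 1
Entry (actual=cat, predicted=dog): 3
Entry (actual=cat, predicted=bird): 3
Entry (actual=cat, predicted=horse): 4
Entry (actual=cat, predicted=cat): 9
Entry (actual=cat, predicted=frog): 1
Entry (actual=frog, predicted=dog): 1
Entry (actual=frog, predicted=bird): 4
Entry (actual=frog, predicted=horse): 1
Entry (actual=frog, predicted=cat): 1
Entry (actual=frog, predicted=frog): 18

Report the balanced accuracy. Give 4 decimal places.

0.6355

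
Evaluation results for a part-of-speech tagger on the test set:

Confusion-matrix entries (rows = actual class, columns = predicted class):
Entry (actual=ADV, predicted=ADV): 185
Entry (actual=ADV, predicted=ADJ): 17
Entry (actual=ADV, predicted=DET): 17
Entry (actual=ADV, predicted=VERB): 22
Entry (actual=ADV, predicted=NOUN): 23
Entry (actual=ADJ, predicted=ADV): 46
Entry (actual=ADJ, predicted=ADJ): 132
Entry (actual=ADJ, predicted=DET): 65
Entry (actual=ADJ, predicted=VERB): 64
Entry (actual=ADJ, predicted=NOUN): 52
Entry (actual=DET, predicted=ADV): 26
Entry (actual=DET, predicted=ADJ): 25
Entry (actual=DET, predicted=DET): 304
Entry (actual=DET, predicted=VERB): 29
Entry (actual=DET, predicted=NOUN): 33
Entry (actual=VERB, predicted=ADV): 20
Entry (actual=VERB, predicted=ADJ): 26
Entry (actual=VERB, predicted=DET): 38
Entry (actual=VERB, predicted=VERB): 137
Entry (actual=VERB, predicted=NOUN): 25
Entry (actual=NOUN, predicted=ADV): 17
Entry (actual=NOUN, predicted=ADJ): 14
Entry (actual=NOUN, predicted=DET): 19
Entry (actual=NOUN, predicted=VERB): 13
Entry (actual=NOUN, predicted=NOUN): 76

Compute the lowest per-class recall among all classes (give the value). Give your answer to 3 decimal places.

Per-class recall (TP/(TP+FN)):
  ADV: TP=185, FN=17+17+22+23=79 → 185/264 = 0.7008
  ADJ: TP=132, FN=46+65+64+52=227 → 132/359 = 0.3677
  DET: TP=304, FN=26+25+29+33=113 → 304/417 = 0.7290
  VERB: TP=137, FN=20+26+38+25=109 → 137/246 = 0.5569
  NOUN: TP=76, FN=17+14+19+13=63 → 76/139 = 0.5468
Lowest is class 'ADJ' with recall = 0.368.

0.368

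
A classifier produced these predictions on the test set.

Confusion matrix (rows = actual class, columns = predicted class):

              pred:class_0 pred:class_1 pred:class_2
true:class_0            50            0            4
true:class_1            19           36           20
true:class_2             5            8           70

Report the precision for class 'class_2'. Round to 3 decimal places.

0.745

One-vs-rest for 'class_2': TP = diagonal; FP = other classes predicted 'class_2'; FN = 'class_2' predicted as other.
precision = TP/(TP+FP).
class_2: TP=70, FP=4+20=24 → 70/94 = 0.7447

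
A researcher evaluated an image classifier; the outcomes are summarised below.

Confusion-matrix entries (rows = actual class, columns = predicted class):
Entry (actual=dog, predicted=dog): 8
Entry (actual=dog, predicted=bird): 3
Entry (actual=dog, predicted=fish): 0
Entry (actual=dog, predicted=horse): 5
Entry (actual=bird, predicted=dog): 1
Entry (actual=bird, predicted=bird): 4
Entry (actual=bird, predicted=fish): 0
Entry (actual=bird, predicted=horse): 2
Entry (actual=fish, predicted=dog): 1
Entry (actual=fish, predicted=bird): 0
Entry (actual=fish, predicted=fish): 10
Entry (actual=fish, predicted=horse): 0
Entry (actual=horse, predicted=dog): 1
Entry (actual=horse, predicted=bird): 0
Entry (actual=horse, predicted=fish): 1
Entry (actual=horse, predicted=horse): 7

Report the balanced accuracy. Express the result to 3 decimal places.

0.690

Balanced accuracy = mean of per-class recall.
  dog: recall = 8/16 = 0.5000
  bird: recall = 4/7 = 0.5714
  fish: recall = 10/11 = 0.9091
  horse: recall = 7/9 = 0.7778
Mean = (0.5000 + 0.5714 + 0.9091 + 0.7778) / 4 = 0.690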